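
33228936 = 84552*393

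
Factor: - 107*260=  - 2^2*5^1*13^1*107^1 =- 27820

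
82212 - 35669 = 46543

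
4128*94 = 388032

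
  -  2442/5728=- 1 + 1643/2864=- 0.43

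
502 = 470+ 32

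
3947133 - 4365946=-418813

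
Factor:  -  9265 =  - 5^1*17^1*109^1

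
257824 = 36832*7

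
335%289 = 46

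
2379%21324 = 2379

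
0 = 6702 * 0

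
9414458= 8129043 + 1285415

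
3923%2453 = 1470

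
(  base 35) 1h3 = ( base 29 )24P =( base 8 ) 3437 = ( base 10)1823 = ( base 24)33N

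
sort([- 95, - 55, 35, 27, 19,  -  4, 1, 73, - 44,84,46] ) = [ - 95, - 55, - 44,-4, 1, 19,27, 35,  46,73, 84]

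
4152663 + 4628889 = 8781552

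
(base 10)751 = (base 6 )3251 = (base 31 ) o7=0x2ef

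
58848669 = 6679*8811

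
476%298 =178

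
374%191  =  183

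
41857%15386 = 11085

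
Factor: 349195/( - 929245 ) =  - 7^1*11^1 * 907^1*185849^ ( - 1)= - 69839/185849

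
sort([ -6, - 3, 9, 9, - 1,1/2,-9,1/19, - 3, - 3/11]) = [ - 9, - 6, - 3, - 3, - 1, - 3/11,1/19 , 1/2,9,9]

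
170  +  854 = 1024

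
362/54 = 181/27 = 6.70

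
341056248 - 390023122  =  - 48966874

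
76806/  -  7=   -76806/7=- 10972.29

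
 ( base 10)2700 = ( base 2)101010001100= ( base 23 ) 529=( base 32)2kc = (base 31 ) 2p3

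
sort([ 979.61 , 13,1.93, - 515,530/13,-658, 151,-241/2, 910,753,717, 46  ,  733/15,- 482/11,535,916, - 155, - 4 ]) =[  -  658,  -  515, - 155, - 241/2, - 482/11, - 4 , 1.93,13,530/13, 46,  733/15, 151 , 535,717, 753,910,  916, 979.61 ] 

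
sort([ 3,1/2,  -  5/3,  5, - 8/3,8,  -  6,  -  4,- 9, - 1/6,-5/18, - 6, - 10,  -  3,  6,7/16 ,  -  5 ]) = [ - 10,- 9,- 6,-6, - 5,  -  4, - 3, - 8/3,- 5/3, - 5/18, - 1/6, 7/16,1/2,3,5,6, 8]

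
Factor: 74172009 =3^1*163^1 *151681^1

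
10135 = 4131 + 6004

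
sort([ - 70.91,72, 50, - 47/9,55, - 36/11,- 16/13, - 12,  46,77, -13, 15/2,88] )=[ - 70.91, - 13, - 12, - 47/9, - 36/11,-16/13, 15/2, 46, 50, 55, 72,77,88] 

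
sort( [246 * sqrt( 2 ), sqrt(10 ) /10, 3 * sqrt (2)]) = [sqrt( 10) /10, 3 * sqrt(2 ), 246*sqrt( 2)] 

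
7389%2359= 312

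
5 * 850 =4250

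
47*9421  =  442787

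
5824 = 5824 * 1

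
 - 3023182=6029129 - 9052311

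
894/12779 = 894/12779 = 0.07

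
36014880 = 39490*912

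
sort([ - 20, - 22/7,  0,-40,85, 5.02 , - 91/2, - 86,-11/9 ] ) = [  -  86, - 91/2 , - 40, - 20 , - 22/7, - 11/9, 0,5.02,85 ] 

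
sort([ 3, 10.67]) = [ 3, 10.67] 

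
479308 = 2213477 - 1734169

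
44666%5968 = 2890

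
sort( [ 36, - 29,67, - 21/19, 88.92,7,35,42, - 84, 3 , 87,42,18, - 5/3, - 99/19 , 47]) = [ -84, - 29, - 99/19, - 5/3, - 21/19,3,7,18, 35,36,42,42, 47,67,87,  88.92 ] 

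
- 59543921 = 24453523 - 83997444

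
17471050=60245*290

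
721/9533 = 721/9533 = 0.08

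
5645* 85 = 479825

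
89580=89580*1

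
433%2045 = 433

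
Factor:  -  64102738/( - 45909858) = 32051369/22954929 = 3^ ( - 1)*7^1 * 4578767^1*7651643^( - 1)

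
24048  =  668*36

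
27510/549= 9170/183= 50.11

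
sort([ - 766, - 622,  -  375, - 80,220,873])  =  [ - 766, - 622, -375,-80,220, 873] 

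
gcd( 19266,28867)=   1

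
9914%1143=770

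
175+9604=9779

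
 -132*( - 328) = 43296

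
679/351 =679/351  =  1.93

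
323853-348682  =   -24829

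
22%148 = 22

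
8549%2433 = 1250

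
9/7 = 9/7 = 1.29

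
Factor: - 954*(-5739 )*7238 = 39628093428 = 2^2 * 3^3*7^1*11^1 *47^1 *53^1 *1913^1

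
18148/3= 18148/3 =6049.33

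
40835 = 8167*5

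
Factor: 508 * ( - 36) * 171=-3127248 = - 2^4*3^4 * 19^1 * 127^1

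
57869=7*8267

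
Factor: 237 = 3^1*79^1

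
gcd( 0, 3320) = 3320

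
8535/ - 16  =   - 534+9/16=- 533.44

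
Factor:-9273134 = -2^1*13^1*41^1*8699^1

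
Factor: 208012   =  2^2*7^1*17^1*19^1*  23^1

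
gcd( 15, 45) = 15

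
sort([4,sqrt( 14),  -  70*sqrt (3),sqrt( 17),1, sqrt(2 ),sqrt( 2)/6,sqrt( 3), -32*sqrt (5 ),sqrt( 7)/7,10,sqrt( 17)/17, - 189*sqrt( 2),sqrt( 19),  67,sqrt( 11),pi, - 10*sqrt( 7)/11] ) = [ - 189*sqrt( 2), - 70*sqrt( 3), - 32 *sqrt( 5 ), - 10*sqrt( 7)/11,sqrt(2 ) /6  ,  sqrt( 17)/17,sqrt ( 7)/7, 1,sqrt (2 ),sqrt( 3), pi, sqrt( 11 ), sqrt( 14),4,sqrt(17),sqrt( 19), 10,67 ] 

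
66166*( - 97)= - 6418102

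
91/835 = 91/835 = 0.11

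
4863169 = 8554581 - 3691412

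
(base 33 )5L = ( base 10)186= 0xBA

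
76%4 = 0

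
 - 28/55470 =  -1+27721/27735 = -0.00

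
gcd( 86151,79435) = 1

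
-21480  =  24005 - 45485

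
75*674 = 50550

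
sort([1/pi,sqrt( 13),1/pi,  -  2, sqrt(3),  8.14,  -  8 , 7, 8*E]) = [-8,-2 , 1/pi,  1/pi, sqrt(3 ), sqrt(13),7, 8.14,8*E]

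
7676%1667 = 1008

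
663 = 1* 663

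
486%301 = 185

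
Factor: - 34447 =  - 7^2 *19^1 * 37^1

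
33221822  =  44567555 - 11345733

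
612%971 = 612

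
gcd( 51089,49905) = 1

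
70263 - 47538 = 22725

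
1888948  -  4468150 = - 2579202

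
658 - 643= 15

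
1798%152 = 126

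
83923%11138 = 5957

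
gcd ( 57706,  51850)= 122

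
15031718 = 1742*8629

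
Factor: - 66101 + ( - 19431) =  - 2^2*21383^1=-85532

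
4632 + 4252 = 8884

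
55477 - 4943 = 50534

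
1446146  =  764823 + 681323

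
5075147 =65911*77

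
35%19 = 16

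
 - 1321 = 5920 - 7241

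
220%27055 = 220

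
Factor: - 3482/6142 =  - 1741/3071  =  -37^(  -  1)*83^ ( - 1 )*1741^1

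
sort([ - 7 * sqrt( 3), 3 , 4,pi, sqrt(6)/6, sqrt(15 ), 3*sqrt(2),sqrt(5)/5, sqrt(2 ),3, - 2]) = [ - 7*sqrt(  3 ), - 2, sqrt(6) /6, sqrt(5)/5, sqrt(2), 3 , 3, pi,sqrt(15),4, 3*sqrt (2) ] 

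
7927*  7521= 59618967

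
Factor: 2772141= 3^1*163^1*5669^1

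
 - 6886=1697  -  8583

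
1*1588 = 1588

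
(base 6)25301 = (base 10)3781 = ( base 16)ec5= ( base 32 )3M5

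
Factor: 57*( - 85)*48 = - 232560   =  - 2^4*  3^2*5^1*17^1*19^1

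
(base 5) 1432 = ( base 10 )242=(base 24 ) a2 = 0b11110010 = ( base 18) d8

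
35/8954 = 35/8954 = 0.00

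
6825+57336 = 64161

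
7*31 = 217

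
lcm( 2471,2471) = 2471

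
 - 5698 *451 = -2569798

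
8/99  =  8/99 = 0.08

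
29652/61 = 29652/61 = 486.10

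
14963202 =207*72286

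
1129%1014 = 115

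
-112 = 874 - 986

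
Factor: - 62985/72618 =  - 85/98 = -  2^( - 1)*5^1*7^(  -  2 )*17^1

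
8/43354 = 4/21677 = 0.00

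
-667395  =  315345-982740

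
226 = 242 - 16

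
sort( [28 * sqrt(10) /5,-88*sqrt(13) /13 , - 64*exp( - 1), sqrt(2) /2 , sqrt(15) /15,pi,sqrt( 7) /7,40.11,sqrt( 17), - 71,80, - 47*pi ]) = [ - 47 * pi, - 71, - 88  *sqrt(13)/13 , - 64*exp( - 1),sqrt( 15)/15,sqrt(7) /7,sqrt(2)/2, pi, sqrt(17 ),28*sqrt( 10 ) /5,40.11,80 ]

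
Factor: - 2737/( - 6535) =5^( - 1 ) *7^1 * 17^1*23^1*1307^(-1) 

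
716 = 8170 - 7454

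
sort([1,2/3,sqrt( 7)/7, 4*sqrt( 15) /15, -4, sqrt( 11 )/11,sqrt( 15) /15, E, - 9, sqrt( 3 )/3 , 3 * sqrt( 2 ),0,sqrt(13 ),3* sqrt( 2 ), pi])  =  [ - 9, -4, 0, sqrt( 15) /15, sqrt(11)/11, sqrt(7)/7,  sqrt(3 )/3, 2/3, 1 , 4 * sqrt( 15) /15,E, pi,sqrt( 13), 3*sqrt( 2), 3*sqrt(2)]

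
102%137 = 102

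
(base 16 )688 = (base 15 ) 767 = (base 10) 1672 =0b11010001000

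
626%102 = 14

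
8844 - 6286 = 2558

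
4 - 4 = 0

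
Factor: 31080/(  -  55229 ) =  - 2^3*3^1 * 5^1*7^1*37^1*55229^ ( - 1) 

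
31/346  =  31/346 =0.09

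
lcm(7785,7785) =7785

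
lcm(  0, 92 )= 0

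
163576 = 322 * 508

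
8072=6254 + 1818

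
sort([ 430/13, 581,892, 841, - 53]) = [ - 53,430/13, 581, 841, 892 ]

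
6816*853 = 5814048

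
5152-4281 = 871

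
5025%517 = 372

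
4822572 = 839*5748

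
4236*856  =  3626016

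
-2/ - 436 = 1/218 = 0.00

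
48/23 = 48/23= 2.09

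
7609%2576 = 2457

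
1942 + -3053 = -1111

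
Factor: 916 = 2^2*229^1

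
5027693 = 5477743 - 450050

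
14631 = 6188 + 8443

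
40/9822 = 20/4911 = 0.00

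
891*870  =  775170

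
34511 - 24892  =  9619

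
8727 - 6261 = 2466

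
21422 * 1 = 21422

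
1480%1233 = 247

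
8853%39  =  0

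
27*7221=194967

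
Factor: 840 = 2^3*3^1*5^1*7^1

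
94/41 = 94/41 =2.29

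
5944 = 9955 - 4011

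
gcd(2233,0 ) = 2233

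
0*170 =0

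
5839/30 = 5839/30 = 194.63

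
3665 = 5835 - 2170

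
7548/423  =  17 + 119/141 = 17.84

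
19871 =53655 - 33784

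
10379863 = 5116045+5263818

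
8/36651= 8/36651 = 0.00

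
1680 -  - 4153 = 5833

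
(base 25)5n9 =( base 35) 30y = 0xE7D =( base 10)3709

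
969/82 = 11 +67/82 = 11.82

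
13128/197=66 +126/197 = 66.64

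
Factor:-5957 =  - 7^1*23^1 * 37^1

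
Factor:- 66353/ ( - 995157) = 3^( - 2 )*7^1 * 9479^1*110573^( - 1) 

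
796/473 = 1 + 323/473 = 1.68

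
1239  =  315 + 924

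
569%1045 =569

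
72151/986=73 + 173/986 = 73.18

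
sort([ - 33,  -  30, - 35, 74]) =[ - 35 , - 33, - 30,74]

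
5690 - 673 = 5017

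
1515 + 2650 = 4165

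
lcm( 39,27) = 351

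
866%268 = 62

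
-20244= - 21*964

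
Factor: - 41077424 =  - 2^4 * 2567339^1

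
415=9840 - 9425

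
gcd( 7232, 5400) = 8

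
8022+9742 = 17764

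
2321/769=2321/769=3.02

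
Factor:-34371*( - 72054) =2^1*3^5*19^1*67^1*4003^1 = 2476568034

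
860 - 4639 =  - 3779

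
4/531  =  4/531 = 0.01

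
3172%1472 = 228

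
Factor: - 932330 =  - 2^1*5^1*7^1 * 19^1*701^1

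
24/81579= 8/27193 =0.00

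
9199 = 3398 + 5801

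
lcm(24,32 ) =96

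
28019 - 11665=16354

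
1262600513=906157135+356443378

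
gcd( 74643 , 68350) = 1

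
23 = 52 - 29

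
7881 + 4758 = 12639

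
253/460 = 11/20=0.55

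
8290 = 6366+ 1924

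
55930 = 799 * 70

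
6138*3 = 18414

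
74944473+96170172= 171114645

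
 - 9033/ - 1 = 9033/1 = 9033.00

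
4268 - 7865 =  - 3597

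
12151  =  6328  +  5823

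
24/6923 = 24/6923   =  0.00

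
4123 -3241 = 882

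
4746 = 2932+1814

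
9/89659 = 9/89659 = 0.00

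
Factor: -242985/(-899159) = 3^1*5^1*97^1*167^1*899159^(  -  1 )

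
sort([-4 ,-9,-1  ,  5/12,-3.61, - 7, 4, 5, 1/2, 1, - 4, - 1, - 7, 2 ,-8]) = [ - 9,- 8,-7, - 7,-4 ,  -  4, - 3.61, - 1, - 1,5/12,1/2, 1, 2,4, 5] 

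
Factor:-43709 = - 109^1*401^1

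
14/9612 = 7/4806 = 0.00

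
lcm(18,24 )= 72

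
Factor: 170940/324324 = 3^ ( - 3)*5^1*13^( - 1)*37^1=185/351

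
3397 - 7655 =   -  4258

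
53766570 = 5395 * 9966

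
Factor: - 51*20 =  - 1020 = - 2^2 *3^1*5^1*17^1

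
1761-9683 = - 7922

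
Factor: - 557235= -3^2*5^1*7^1*29^1*  61^1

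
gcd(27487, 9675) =1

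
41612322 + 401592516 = 443204838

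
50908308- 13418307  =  37490001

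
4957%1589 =190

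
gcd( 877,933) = 1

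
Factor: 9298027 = 109^1*85303^1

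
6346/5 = 1269 + 1/5 = 1269.20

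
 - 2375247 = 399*( - 5953 ) 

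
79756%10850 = 3806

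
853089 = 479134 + 373955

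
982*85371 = 83834322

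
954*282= 269028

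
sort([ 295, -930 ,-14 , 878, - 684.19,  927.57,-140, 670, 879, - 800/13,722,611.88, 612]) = [ - 930,-684.19,-140, - 800/13, - 14,  295,  611.88, 612,670,722,878,879, 927.57] 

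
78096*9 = 702864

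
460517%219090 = 22337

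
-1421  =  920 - 2341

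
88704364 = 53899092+34805272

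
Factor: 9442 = 2^1*4721^1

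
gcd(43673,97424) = 1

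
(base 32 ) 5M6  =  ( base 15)1ADA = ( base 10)5830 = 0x16C6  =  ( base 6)42554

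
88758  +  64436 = 153194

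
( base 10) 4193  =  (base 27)5K8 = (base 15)1398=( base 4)1001201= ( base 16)1061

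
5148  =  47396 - 42248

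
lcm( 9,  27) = 27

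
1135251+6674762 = 7810013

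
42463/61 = 42463/61 = 696.11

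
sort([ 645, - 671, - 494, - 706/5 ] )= [ - 671,-494, - 706/5,645]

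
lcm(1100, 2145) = 42900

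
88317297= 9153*9649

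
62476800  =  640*97620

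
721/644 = 103/92 = 1.12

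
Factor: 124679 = 124679^1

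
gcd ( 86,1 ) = 1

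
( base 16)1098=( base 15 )13D3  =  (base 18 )d20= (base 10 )4248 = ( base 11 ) 3212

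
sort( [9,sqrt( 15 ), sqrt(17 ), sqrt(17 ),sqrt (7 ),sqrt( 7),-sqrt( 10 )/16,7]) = [ - sqrt(10 )/16 , sqrt(7 ),sqrt( 7),sqrt(15),sqrt ( 17 ), sqrt(17), 7,9 ]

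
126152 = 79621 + 46531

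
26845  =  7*3835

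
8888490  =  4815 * 1846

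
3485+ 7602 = 11087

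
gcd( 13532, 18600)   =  4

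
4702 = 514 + 4188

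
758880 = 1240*612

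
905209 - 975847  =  -70638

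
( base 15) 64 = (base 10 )94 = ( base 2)1011110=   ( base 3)10111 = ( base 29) 37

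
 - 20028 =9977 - 30005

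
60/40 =3/2 = 1.50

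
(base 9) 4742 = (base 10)3521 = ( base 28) 4dl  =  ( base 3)11211102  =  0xDC1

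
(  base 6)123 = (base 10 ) 51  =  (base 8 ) 63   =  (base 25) 21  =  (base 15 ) 36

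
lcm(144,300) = 3600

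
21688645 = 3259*6655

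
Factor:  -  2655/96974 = -2^(-1 )*3^2*5^1*59^1 *48487^( - 1) 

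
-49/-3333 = 49/3333 =0.01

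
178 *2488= 442864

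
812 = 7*116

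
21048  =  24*877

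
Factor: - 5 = -5^1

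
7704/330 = 1284/55 = 23.35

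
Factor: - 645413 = -541^1*1193^1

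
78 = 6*13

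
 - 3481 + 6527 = 3046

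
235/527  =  235/527 = 0.45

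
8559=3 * 2853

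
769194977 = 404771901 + 364423076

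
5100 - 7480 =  - 2380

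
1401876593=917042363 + 484834230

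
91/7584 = 91/7584= 0.01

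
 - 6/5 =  - 2 + 4/5 = - 1.20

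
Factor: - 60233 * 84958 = - 2^1 * 29^1*31^1 *67^1*107^1*397^1 = -5117275214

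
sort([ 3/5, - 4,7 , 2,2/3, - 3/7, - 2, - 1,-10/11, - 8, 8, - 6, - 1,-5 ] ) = [ - 8,-6, - 5, - 4, - 2, - 1, - 1 , - 10/11, - 3/7,3/5, 2/3,2, 7,8 ] 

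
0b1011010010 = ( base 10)722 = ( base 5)10342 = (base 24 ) 162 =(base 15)332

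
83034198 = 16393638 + 66640560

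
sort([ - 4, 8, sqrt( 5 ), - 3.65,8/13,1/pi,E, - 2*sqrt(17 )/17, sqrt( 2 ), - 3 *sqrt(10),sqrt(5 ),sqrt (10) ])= [-3*sqrt(10), - 4, - 3.65,-2*sqrt(17 ) /17, 1/pi, 8/13, sqrt(2),sqrt(5) , sqrt(5),E,sqrt ( 10), 8]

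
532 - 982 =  - 450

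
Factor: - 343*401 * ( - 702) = 96555186 = 2^1*3^3* 7^3*13^1*401^1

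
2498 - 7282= - 4784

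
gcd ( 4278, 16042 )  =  2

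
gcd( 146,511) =73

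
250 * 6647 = 1661750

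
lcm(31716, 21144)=63432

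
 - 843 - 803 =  - 1646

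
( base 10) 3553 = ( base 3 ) 11212121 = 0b110111100001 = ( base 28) 4ep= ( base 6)24241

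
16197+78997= 95194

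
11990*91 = 1091090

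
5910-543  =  5367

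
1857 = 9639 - 7782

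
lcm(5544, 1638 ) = 72072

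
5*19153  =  95765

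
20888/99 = 210+98/99 = 210.99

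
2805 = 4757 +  - 1952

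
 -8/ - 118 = 4/59= 0.07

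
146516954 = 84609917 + 61907037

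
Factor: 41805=3^2*5^1 *929^1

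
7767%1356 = 987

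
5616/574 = 9 + 225/287=9.78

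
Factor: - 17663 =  - 17^1*1039^1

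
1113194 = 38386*29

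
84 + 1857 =1941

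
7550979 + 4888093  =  12439072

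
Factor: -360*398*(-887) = 2^4*3^2*5^1*199^1*887^1 =127089360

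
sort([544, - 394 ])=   [  -  394,  544]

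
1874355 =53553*35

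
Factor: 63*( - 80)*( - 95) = 478800 = 2^4  *  3^2*5^2*7^1*19^1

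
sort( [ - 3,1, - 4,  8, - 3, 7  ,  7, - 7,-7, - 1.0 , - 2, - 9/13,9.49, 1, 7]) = [ - 7, - 7, - 4,-3, - 3, - 2, - 1.0, - 9/13,1, 1,7,  7, 7,8,9.49] 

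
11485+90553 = 102038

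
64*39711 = 2541504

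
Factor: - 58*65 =- 3770   =  -  2^1* 5^1 * 13^1*29^1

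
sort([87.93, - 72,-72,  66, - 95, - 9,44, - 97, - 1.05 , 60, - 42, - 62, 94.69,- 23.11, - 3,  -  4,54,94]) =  [ - 97, - 95, - 72, - 72, -62,-42, -23.11, - 9,-4, - 3,  -  1.05,44,54,60,66, 87.93,94,94.69]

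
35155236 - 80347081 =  - 45191845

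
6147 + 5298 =11445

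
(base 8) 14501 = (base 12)38A9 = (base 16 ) 1941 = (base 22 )D7J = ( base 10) 6465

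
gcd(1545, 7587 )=3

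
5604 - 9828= -4224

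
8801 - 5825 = 2976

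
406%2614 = 406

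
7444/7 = 1063 + 3/7 = 1063.43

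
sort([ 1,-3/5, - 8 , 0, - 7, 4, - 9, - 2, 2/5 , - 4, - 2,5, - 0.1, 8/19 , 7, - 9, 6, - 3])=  [ - 9 , - 9, - 8, - 7,-4, - 3, - 2,-2 , - 3/5,- 0.1,0, 2/5, 8/19, 1, 4,5 , 6, 7 ]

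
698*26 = 18148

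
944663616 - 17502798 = 927160818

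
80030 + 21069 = 101099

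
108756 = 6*18126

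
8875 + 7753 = 16628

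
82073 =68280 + 13793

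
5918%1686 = 860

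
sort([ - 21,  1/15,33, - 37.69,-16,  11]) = [ - 37.69, - 21, - 16, 1/15,11,33]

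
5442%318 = 36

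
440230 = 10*44023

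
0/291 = 0 =0.00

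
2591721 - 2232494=359227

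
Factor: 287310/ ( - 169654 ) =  - 143655/84827 = - 3^1*5^1*61^1*157^1* 84827^( -1)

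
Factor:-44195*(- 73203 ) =3^1*5^1*13^1*1877^1*8839^1 = 3235206585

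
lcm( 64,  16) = 64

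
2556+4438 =6994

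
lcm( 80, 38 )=1520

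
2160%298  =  74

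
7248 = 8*906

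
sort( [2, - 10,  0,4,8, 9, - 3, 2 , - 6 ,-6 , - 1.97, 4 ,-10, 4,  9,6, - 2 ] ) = [-10, - 10 , - 6, - 6,-3, - 2, - 1.97,0, 2,2, 4, 4,4, 6,8,9,9 ] 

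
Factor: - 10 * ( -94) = 2^2*5^1  *  47^1  =  940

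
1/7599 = 1/7599 = 0.00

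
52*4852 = 252304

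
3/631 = 3/631 = 0.00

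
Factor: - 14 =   -  2^1*7^1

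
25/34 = 25/34 = 0.74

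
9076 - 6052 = 3024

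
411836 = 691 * 596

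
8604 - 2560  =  6044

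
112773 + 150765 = 263538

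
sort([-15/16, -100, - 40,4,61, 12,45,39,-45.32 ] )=[-100, - 45.32,-40,-15/16, 4, 12,39 , 45, 61] 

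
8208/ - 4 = - 2052 + 0/1=- 2052.00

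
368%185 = 183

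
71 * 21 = 1491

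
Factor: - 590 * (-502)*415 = 2^2*5^2*59^1 * 83^1*251^1 = 122914700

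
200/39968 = 25/4996= 0.01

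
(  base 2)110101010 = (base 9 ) 523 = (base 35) c6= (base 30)E6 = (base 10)426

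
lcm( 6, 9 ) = 18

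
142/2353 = 142/2353 = 0.06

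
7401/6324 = 1 + 359/2108 =1.17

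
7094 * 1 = 7094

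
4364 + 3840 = 8204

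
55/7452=55/7452 = 0.01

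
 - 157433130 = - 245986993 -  - 88553863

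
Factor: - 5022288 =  - 2^4*3^2*34877^1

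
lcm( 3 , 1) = 3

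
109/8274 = 109/8274 = 0.01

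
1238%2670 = 1238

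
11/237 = 11/237= 0.05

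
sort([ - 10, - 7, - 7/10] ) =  [ - 10,- 7, - 7/10 ] 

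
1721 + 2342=4063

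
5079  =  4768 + 311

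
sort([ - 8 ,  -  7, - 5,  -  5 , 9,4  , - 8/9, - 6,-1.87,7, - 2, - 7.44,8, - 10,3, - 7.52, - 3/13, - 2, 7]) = [ - 10, - 8,-7.52, - 7.44, - 7, - 6, - 5, - 5, - 2, - 2, - 1.87, - 8/9 , - 3/13, 3,4,7,  7,8,9 ]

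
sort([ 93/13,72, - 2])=[ - 2,93/13, 72]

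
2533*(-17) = -43061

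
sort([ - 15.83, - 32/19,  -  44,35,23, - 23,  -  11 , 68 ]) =[ - 44,  -  23, - 15.83 , - 11,  -  32/19 , 23,35 , 68] 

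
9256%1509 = 202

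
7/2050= 7/2050 = 0.00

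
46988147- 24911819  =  22076328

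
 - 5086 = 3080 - 8166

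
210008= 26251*8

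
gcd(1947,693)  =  33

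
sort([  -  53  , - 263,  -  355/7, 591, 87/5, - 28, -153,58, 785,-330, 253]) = [-330, - 263, - 153,-53, - 355/7, - 28, 87/5, 58,253,591,785]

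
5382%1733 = 183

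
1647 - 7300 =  - 5653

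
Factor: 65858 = 2^1*13^1 * 17^1*149^1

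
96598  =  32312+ 64286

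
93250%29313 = 5311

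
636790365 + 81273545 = 718063910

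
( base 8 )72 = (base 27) 24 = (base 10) 58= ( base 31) 1r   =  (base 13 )46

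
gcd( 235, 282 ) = 47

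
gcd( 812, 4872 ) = 812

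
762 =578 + 184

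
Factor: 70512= 2^4*3^1 * 13^1*113^1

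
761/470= 761/470= 1.62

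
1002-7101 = - 6099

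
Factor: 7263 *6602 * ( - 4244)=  - 2^3 * 3^3 * 269^1 * 1061^1 * 3301^1 = - 203501183544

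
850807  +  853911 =1704718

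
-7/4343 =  -1 + 4336/4343 = - 0.00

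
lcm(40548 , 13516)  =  40548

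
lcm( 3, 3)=3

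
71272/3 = 71272/3 = 23757.33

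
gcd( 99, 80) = 1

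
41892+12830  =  54722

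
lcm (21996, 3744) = 175968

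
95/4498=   95/4498 = 0.02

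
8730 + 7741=16471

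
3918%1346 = 1226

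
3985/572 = 3985/572 = 6.97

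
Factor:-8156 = - 2^2*2039^1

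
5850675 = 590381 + 5260294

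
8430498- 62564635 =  - 54134137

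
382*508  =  194056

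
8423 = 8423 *1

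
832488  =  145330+687158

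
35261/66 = 534+17/66=534.26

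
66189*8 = 529512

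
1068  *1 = 1068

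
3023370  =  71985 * 42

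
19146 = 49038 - 29892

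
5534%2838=2696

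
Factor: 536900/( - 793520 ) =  - 295/436 = - 2^ ( - 2)*5^1*59^1*109^ ( - 1 )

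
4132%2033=66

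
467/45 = 10 + 17/45 = 10.38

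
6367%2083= 118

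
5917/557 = 10 + 347/557 = 10.62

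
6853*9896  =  67817288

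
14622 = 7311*2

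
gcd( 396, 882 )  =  18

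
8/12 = 2/3 = 0.67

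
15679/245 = 63 + 244/245 = 64.00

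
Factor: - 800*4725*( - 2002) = 2^6*3^3*5^4*7^2*11^1*13^1 = 7567560000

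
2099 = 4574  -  2475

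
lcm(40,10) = 40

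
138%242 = 138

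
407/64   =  407/64 = 6.36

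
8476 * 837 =7094412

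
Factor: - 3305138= - 2^1*1652569^1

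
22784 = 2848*8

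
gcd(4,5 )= 1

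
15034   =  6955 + 8079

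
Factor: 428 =2^2 *107^1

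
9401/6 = 9401/6 = 1566.83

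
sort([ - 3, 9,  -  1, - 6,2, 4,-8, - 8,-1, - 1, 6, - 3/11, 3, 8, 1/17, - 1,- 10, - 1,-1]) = [ - 10 , - 8 , - 8, - 6, - 3, - 1, - 1, - 1, - 1, - 1 , - 1 , - 3/11, 1/17,2, 3, 4, 6, 8, 9]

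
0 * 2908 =0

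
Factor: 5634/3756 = 2^( - 1) * 3^1  =  3/2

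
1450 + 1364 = 2814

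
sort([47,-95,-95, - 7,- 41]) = [ - 95,-95 , - 41,  -  7,47 ]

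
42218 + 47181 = 89399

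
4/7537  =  4/7537 = 0.00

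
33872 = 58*584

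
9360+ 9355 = 18715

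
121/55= 2  +  1/5 = 2.20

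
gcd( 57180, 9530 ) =9530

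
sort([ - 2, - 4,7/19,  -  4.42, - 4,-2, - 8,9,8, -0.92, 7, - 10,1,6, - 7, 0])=[ - 10, - 8, - 7, - 4.42,  -  4, - 4, - 2, - 2,-0.92, 0,7/19, 1, 6, 7 , 8, 9]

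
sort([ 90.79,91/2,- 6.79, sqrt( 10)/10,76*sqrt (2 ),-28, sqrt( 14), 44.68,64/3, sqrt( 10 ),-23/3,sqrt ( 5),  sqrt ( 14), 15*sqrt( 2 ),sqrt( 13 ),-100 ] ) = [- 100,-28, - 23/3, - 6.79, sqrt( 10) /10, sqrt (5 ), sqrt(10),sqrt(13 ), sqrt( 14 ),sqrt( 14),15 * sqrt( 2), 64/3,44.68,  91/2,90.79,76*sqrt( 2) ]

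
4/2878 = 2/1439=0.00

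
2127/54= 709/18  =  39.39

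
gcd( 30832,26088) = 8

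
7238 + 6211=13449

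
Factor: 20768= 2^5*11^1*59^1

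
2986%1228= 530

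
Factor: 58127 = 37^1*1571^1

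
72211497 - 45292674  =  26918823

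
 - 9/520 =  - 9/520 = - 0.02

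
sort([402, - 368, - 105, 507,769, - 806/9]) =[ - 368, - 105, - 806/9, 402, 507,769 ]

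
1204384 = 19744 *61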